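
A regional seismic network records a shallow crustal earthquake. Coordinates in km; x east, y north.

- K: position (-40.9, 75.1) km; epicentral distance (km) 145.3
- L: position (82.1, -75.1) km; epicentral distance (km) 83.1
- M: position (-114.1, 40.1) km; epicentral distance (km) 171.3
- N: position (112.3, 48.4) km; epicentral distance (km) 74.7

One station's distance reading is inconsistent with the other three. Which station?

K

Solve using three stations at a time. Using L, M, N (subtract circle equations pairwise → linear system) gives (x, y) ≈ (53.1, 2.8).
Distances from that point to each station vs reported:
  K: calculated 118.6 vs reported 145.3 → residual 26.7 km
  L: calculated 83.1 vs reported 83.1 → residual 0.0 km
  M: calculated 171.3 vs reported 171.3 → residual 0.0 km
  N: calculated 74.7 vs reported 74.7 → residual 0.0 km
L, M, N are mutually consistent (residuals ≈ 0); K is off by 26.7 km.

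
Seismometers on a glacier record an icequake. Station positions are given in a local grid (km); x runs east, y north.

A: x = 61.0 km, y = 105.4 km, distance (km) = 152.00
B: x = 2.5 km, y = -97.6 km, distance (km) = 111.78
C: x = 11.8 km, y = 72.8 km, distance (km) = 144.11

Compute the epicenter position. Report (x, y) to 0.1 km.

99.3 km east, -41.7 km north

Circle about each station: (x − 61.0)² + (y − 105.4)² = 152.00²; (x − 2.5)² + (y + 97.6)² = 111.78²; (x − 11.8)² + (y − 72.8)² = 144.11².
Subtracting pairs of circle equations eliminates x²+y² and gives linear equations (the radical axes):
-117.0 x − 406.0 y = 5311.08
-98.4 x − 65.2 y = -7054.77
Solving the 2×2 system: x ≈ 99.3, y ≈ -41.7 km.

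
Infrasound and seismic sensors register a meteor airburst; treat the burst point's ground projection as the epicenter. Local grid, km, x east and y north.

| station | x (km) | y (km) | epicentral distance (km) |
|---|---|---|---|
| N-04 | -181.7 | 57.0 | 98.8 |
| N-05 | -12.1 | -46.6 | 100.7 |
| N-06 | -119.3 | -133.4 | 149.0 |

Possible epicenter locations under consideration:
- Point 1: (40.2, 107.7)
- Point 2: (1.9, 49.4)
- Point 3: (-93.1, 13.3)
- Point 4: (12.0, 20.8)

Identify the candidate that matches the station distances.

For each candidate, compare |candidate − station| to the reported distance:
Point 1: residuals N-04 128.8, N-05 62.2, N-06 140.1 → max 140.1 km
Point 2: residuals N-04 85.0, N-05 3.7, N-06 70.3 → max 85.0 km
Point 3: residuals N-04 0.0, N-05 0.0, N-06 0.0 → max 0.0 km
Point 4: residuals N-04 98.3, N-05 29.1, N-06 53.5 → max 98.3 km
Only Point 3 has all residuals ≈ 0.

Point 3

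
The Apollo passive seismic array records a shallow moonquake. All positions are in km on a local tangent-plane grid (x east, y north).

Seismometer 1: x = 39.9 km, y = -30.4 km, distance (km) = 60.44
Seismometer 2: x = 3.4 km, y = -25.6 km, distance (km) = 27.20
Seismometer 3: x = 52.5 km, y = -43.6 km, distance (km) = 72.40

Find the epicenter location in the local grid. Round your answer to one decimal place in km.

-19.8 km east, -39.8 km north

Circle about each station: (x − 39.9)² + (y + 30.4)² = 60.44²; (x − 3.4)² + (y + 25.6)² = 27.20²; (x − 52.5)² + (y + 43.6)² = 72.40².
Subtracting the Seismometer 1 equation from the Seismometer 2 and Seismometer 3 equations removes the quadratic terms:
-73.0 x + 9.6 y = 1063.90
25.2 x − 26.4 y = 552.27
Solving the 2×2 system: x ≈ -19.8, y ≈ -39.8 km.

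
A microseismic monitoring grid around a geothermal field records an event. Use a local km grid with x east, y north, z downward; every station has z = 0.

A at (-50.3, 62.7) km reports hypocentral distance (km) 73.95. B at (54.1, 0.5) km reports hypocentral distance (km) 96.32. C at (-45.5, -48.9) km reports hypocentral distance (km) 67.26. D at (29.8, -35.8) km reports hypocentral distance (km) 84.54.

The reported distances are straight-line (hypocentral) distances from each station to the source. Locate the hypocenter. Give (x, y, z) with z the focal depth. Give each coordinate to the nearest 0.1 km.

Each station gives a sphere (x−x_i)² + (y−y_i)² + z² = d_i² (stations at z=0).
Subtracting the A sphere from B and C: z² cancels, leaving linear equations in x and y:
208.8 x − 124.4 y = -7343.26
9.6 x − 223.2 y = -1055.23
Solving: x ≈ -33.203, y ≈ 3.300 km (keep extra digits for the depth step; rounded: -33.2, 3.3).
Then from the A sphere: z² = 73.95² − (x + 50.3)² − (y − 62.7)² with x = -33.203, y = 3.300, so z ≈ 40.595 ≈ 40.6 km.

(-33.2, 3.3, 40.6)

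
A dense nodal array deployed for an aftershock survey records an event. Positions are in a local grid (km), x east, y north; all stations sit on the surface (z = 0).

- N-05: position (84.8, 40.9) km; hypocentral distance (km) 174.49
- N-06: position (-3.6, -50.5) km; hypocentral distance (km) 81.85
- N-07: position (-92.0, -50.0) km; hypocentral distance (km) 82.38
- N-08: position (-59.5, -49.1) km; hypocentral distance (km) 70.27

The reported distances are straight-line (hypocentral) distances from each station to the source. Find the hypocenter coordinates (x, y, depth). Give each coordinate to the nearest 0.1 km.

Each station gives a sphere (x−x_i)² + (y−y_i)² + z² = d_i² (stations at z=0).
Subtracting the N-05 sphere from N-06 and N-07: z² cancels, leaving linear equations in x and y:
-176.8 x − 182.8 y = 17446.70
-353.6 x − 181.8 y = 25760.45
Solving: x ≈ -47.305, y ≈ -49.690 km (keep extra digits for the depth step; rounded: -47.3, -49.7).
Then from the N-05 sphere: z² = 174.49² − (x − 84.8)² − (y − 40.9)² with x = -47.305, y = -49.690, so z ≈ 69.199 ≈ 69.2 km.
Check against N-08 (with the unrounded solution): distance 70.27 ≈ 70.27 km. ✓

(-47.3, -49.7, 69.2)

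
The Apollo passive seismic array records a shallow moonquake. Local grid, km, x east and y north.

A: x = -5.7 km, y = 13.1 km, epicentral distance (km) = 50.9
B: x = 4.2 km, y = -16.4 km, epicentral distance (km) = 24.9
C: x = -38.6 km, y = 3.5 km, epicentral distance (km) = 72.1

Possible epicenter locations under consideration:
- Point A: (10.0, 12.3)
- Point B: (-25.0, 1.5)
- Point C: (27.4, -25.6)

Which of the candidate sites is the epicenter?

For each candidate, compare |candidate − station| to the reported distance:
Point A: residuals A 35.2, B 4.4, C 22.7 → max 35.2 km
Point B: residuals A 28.4, B 9.3, C 58.4 → max 58.4 km
Point C: residuals A 0.0, B 0.1, C 0.0 → max 0.1 km
Only Point C has all residuals ≈ 0.

Point C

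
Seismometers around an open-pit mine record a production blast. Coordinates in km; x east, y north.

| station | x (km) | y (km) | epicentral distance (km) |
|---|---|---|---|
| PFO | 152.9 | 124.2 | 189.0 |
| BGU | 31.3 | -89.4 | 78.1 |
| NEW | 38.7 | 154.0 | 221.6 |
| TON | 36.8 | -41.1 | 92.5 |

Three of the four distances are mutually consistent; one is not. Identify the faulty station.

TON

Solve using three stations at a time. Using PFO, BGU, NEW (subtract circle equations pairwise → linear system) gives (x, y) ≈ (102.9, -58.1).
Distances from that point to each station vs reported:
  PFO: calculated 189.0 vs reported 189.0 → residual 0.0 km
  BGU: calculated 78.2 vs reported 78.1 → residual 0.1 km
  NEW: calculated 221.6 vs reported 221.6 → residual 0.0 km
  TON: calculated 68.3 vs reported 92.5 → residual 24.2 km
PFO, BGU, NEW are mutually consistent (residuals ≈ 0); TON is off by 24.2 km.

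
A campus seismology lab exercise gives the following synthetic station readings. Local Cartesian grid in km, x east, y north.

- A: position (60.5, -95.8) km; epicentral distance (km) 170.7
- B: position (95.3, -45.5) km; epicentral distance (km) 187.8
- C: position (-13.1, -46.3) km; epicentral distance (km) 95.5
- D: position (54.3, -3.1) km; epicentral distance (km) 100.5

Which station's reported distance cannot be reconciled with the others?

Solve using three stations at a time. Using A, C, D (subtract circle equations pairwise → linear system) gives (x, y) ≈ (-32.8, 47.2).
Distances from that point to each station vs reported:
  A: calculated 170.7 vs reported 170.7 → residual 0.0 km
  B: calculated 158.1 vs reported 187.8 → residual 29.7 km
  C: calculated 95.6 vs reported 95.5 → residual 0.1 km
  D: calculated 100.5 vs reported 100.5 → residual 0.0 km
A, C, D are mutually consistent (residuals ≈ 0); B is off by 29.7 km.

B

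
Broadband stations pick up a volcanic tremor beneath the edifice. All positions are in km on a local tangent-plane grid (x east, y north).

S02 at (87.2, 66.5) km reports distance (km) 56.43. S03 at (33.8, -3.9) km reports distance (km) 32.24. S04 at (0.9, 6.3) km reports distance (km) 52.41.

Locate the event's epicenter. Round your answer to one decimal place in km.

50.3 km east, 23.8 km north

Circle about each station: (x − 87.2)² + (y − 66.5)² = 56.43²; (x − 33.8)² + (y + 3.9)² = 32.24²; (x − 0.9)² + (y − 6.3)² = 52.41².
Subtracting pairs of circle equations eliminates x²+y² and gives linear equations (the radical axes):
-106.8 x − 140.8 y = -8723.51
-172.6 x − 120.4 y = -11548.05
Solving the 2×2 system: x ≈ 50.3, y ≈ 23.8 km.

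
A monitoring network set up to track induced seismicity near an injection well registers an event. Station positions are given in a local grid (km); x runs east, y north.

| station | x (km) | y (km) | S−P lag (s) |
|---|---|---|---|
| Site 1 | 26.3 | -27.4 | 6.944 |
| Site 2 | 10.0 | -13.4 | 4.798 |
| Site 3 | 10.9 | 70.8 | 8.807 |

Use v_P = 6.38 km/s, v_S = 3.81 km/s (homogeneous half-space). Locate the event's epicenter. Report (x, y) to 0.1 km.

Distance from S−P lag: d = Δt · v_P v_S / (v_P − v_S) = Δt · (6.38·3.81)/(6.38−3.81) ≈ 9.4583·Δt.
So d_Site 1 = 65.68, d_Site 2 = 45.38, d_Site 3 = 83.30 km.
Circle about each station: (x − 26.3)² + (y + 27.4)² = 65.68²; (x − 10.0)² + (y + 13.4)² = 45.38²; (x − 10.9)² + (y − 70.8)² = 83.30².
Subtracting the Site 1 equation from the Site 2 and Site 3 equations removes the quadratic terms:
-32.6 x + 28.0 y = 1091.63
-30.8 x + 196.4 y = 1063.97
Solving the 2×2 system: x ≈ -33.3, y ≈ 0.2 km.
Check against Site 1 (with the unrounded x, y): √((x − 26.3)²+(y + 27.4)²) = 65.70 ≈ 65.68 km. ✓

(-33.3, 0.2)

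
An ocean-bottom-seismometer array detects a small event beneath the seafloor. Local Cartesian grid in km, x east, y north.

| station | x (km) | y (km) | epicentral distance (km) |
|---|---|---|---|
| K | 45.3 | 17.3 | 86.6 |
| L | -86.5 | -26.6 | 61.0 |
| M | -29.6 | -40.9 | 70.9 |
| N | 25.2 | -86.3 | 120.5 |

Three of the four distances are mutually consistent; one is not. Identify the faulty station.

M

Solve using three stations at a time. Using K, L, N (subtract circle equations pairwise → linear system) gives (x, y) ≈ (-41.2, 14.2).
Distances from that point to each station vs reported:
  K: calculated 86.6 vs reported 86.6 → residual 0.0 km
  L: calculated 61.0 vs reported 61.0 → residual 0.0 km
  M: calculated 56.3 vs reported 70.9 → residual 14.6 km
  N: calculated 120.5 vs reported 120.5 → residual 0.0 km
K, L, N are mutually consistent (residuals ≈ 0); M is off by 14.6 km.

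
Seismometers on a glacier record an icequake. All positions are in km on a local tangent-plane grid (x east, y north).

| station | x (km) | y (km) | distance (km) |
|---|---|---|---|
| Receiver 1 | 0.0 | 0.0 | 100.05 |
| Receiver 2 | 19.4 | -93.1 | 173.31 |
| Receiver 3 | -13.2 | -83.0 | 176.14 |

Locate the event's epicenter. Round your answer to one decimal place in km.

68.2 km east, 73.2 km north

Circle about each station: x² + y² = 100.05²; (x − 19.4)² + (y + 93.1)² = 173.31²; (x + 13.2)² + (y + 83.0)² = 176.14².
Subtracting pairs of circle equations eliminates x²+y² and gives linear equations (the radical axes):
38.8 x − 186.2 y = -10982.38
-26.4 x − 166.0 y = -13952.06
Solving the 2×2 system: x ≈ 68.2, y ≈ 73.2 km.
Check against Receiver 1 (with the unrounded x, y): √(x²+y²) = 100.06 ≈ 100.05 km. ✓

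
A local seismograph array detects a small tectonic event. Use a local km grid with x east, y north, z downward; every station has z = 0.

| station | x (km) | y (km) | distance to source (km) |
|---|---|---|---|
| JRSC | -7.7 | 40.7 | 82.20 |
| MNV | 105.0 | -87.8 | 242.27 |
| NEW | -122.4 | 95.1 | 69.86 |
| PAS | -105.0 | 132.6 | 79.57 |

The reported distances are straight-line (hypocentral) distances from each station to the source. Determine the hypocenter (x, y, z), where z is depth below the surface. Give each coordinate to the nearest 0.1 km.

(-70.2, 74.3, 41.5)

Each station gives a sphere (x−x_i)² + (y−y_i)² + z² = d_i² (stations at z=0).
Subtracting the JRSC sphere from MNV and NEW: z² cancels, leaving linear equations in x and y:
225.4 x − 257.0 y = -34919.85
-229.4 x + 108.8 y = 24186.41
Solving: x ≈ -70.185, y ≈ 74.320 km (keep extra digits for the depth step; rounded: -70.2, 74.3).
Then from the JRSC sphere: z² = 82.20² − (x + 7.7)² − (y − 40.7)² with x = -70.185, y = 74.320, so z ≈ 41.499 ≈ 41.5 km.
Check against PAS (with the unrounded solution): distance 79.57 ≈ 79.57 km. ✓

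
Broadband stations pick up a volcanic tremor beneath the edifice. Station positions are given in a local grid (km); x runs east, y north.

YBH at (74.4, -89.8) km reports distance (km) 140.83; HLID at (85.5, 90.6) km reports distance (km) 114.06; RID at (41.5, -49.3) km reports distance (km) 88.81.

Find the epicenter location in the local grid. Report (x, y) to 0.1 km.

Circle about each station: (x − 74.4)² + (y + 89.8)² = 140.83²; (x − 85.5)² + (y − 90.6)² = 114.06²; (x − 41.5)² + (y + 49.3)² = 88.81².
Subtracting the YBH equation from the HLID and RID equations removes the quadratic terms:
22.2 x + 360.8 y = 8742.62
-65.8 x + 81.0 y = 2499.21
Solving the 2×2 system: x ≈ -7.6, y ≈ 24.7 km.
Check against YBH (with the unrounded x, y): √((x − 74.4)²+(y + 89.8)²) = 140.82 ≈ 140.83 km. ✓

-7.6 km east, 24.7 km north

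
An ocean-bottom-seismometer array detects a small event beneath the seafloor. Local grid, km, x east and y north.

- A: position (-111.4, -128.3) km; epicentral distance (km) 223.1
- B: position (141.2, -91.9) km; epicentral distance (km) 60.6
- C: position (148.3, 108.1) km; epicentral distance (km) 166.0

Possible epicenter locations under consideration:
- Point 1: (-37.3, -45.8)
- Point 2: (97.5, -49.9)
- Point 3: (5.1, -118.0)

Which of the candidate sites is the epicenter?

Point 2

For each candidate, compare |candidate − station| to the reported distance:
Point 1: residuals A 112.2, B 123.8, C 75.1 → max 123.8 km
Point 2: residuals A 0.0, B 0.0, C 0.0 → max 0.0 km
Point 3: residuals A 106.1, B 78.0, C 101.6 → max 106.1 km
Only Point 2 has all residuals ≈ 0.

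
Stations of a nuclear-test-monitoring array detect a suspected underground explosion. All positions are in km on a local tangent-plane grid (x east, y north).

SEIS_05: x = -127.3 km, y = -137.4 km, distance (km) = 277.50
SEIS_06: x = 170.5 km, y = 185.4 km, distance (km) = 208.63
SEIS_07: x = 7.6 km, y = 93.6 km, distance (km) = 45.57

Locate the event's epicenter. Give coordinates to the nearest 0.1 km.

Circle about each station: (x + 127.3)² + (y + 137.4)² = 277.50²; (x − 170.5)² + (y − 185.4)² = 208.63²; (x − 7.6)² + (y − 93.6)² = 45.57².
Subtracting the SEIS_05 equation from the SEIS_06 and SEIS_07 equations removes the quadratic terms:
595.6 x + 645.6 y = 61839.13
269.8 x + 462.0 y = 48664.30
Solving the 2×2 system: x ≈ -28.2, y ≈ 121.8 km.

(-28.2, 121.8)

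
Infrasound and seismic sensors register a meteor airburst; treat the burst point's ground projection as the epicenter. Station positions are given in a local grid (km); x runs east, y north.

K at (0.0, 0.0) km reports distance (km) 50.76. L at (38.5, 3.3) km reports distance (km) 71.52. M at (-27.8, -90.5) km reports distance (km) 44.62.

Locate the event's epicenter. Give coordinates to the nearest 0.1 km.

Circle about each station: x² + y² = 50.76²; (x − 38.5)² + (y − 3.3)² = 71.52²; (x + 27.8)² + (y + 90.5)² = 44.62².
Subtracting the K equation from the L and M equations removes the quadratic terms:
77.0 x + 6.6 y = -1045.39
-55.6 x − 181.0 y = 9548.72
Solving the 2×2 system: x ≈ -9.3, y ≈ -49.9 km.

(-9.3, -49.9)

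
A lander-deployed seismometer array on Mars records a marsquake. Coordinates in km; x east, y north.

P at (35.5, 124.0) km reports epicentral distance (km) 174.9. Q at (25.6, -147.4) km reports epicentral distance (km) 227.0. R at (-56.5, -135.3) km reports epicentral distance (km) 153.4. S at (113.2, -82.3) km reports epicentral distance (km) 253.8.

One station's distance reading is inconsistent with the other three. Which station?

R

Solve using three stations at a time. Using P, Q, S (subtract circle equations pairwise → linear system) gives (x, y) ≈ (-113.4, 32.1).
Distances from that point to each station vs reported:
  P: calculated 174.9 vs reported 174.9 → residual 0.0 km
  Q: calculated 227.0 vs reported 227.0 → residual 0.0 km
  R: calculated 176.8 vs reported 153.4 → residual 23.4 km
  S: calculated 253.8 vs reported 253.8 → residual 0.0 km
P, Q, S are mutually consistent (residuals ≈ 0); R is off by 23.4 km.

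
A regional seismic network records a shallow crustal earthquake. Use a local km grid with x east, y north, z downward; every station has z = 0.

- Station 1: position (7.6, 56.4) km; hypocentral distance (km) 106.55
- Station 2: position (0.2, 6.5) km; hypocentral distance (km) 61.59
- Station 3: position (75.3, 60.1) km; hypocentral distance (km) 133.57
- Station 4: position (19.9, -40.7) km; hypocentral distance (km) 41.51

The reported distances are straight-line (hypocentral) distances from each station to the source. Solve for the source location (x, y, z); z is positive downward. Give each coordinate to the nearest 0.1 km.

x ≈ -0.9 km, y ≈ -43.6 km, depth ≈ 35.8 km

Each station gives a sphere (x−x_i)² + (y−y_i)² + z² = d_i² (stations at z=0).
Subtracting the Station 1 sphere from Station 2 and Station 3: z² cancels, leaving linear equations in x and y:
-14.8 x − 99.8 y = 4363.14
135.4 x + 7.4 y = -444.66
Solving: x ≈ -0.902, y ≈ -43.585 km (keep extra digits for the depth step; rounded: -0.9, -43.6).
Then from the Station 1 sphere: z² = 106.55² − (x − 7.6)² − (y − 56.4)² with x = -0.902, y = -43.585, so z ≈ 35.828 ≈ 35.8 km.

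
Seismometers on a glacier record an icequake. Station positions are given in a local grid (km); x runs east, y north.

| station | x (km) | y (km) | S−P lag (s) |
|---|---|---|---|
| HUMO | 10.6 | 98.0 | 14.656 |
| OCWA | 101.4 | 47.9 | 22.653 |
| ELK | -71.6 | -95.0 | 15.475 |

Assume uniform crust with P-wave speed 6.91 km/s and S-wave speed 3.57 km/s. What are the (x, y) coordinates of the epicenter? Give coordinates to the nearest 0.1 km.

Distance from S−P lag: d = Δt · v_P v_S / (v_P − v_S) = Δt · (6.91·3.57)/(6.91−3.57) ≈ 7.3858·Δt.
So d_HUMO = 108.25, d_OCWA = 167.31, d_ELK = 114.30 km.
Circle about each station: (x − 10.6)² + (y − 98.0)² = 108.25²; (x − 101.4)² + (y − 47.9)² = 167.31²; (x + 71.6)² + (y + 95.0)² = 114.30².
Subtracting pairs of circle equations eliminates x²+y² and gives linear equations (the radical axes):
181.6 x − 100.2 y = -13414.56
-164.4 x − 386.0 y = 3088.77
Solving the 2×2 system: x ≈ -63.4, y ≈ 19.0 km.

(-63.4, 19.0)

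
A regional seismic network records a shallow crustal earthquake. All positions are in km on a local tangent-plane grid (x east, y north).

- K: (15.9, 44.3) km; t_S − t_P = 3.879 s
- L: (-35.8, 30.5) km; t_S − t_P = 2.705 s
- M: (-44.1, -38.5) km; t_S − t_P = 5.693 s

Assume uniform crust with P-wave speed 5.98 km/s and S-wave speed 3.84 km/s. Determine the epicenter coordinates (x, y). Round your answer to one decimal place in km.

Distance from S−P lag: d = Δt · v_P v_S / (v_P − v_S) = Δt · (5.98·3.84)/(5.98−3.84) ≈ 10.7305·Δt.
So d_K = 41.62, d_L = 29.03, d_M = 61.09 km.
Circle about each station: (x − 15.9)² + (y − 44.3)² = 41.62²; (x + 35.8)² + (y − 30.5)² = 29.03²; (x + 44.1)² + (y + 38.5)² = 61.09².
Subtracting pairs of circle equations eliminates x²+y² and gives linear equations (the radical axes):
-103.4 x − 27.6 y = 886.07
-120.0 x − 165.6 y = -788.00
Solving the 2×2 system: x ≈ -12.2, y ≈ 13.6 km.

x ≈ -12.2 km, y ≈ 13.6 km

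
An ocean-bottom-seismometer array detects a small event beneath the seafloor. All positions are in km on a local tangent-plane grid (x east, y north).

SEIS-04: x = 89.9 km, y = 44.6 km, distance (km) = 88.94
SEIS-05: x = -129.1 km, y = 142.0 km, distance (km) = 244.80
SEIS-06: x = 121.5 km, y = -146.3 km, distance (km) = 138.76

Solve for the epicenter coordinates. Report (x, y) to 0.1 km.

(43.7, -31.4)

Circle about each station: (x − 89.9)² + (y − 44.6)² = 88.94²; (x + 129.1)² + (y − 142.0)² = 244.80²; (x − 121.5)² + (y + 146.3)² = 138.76².
Subtracting the SEIS-04 equation from the SEIS-05 and SEIS-06 equations removes the quadratic terms:
-438.0 x + 194.8 y = -25257.08
63.2 x − 381.8 y = 14750.76
Solving the 2×2 system: x ≈ 43.7, y ≈ -31.4 km.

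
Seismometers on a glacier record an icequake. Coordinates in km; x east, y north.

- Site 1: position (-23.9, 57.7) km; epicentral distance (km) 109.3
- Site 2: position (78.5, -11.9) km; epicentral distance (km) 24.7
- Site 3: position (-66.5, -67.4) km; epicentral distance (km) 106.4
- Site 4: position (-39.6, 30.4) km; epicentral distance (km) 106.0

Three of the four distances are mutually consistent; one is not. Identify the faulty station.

Site 3

Solve using three stations at a time. Using Site 1, Site 2, Site 4 (subtract circle equations pairwise → linear system) gives (x, y) ≈ (54.5, -18.6).
Distances from that point to each station vs reported:
  Site 1: calculated 109.4 vs reported 109.3 → residual 0.1 km
  Site 2: calculated 24.9 vs reported 24.7 → residual 0.2 km
  Site 3: calculated 130.5 vs reported 106.4 → residual 24.1 km
  Site 4: calculated 106.1 vs reported 106.0 → residual 0.1 km
Site 1, Site 2, Site 4 are mutually consistent (residuals ≈ 0); Site 3 is off by 24.1 km.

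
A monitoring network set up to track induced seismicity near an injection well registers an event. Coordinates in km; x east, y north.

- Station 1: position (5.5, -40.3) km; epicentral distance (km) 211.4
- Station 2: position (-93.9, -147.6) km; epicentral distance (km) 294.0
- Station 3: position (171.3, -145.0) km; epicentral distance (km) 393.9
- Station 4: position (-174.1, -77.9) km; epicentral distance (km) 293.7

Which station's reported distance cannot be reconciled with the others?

Station 4

Solve using three stations at a time. Using Station 1, Station 2, Station 3 (subtract circle equations pairwise → linear system) gives (x, y) ≈ (-93.7, 146.5).
Distances from that point to each station vs reported:
  Station 1: calculated 211.5 vs reported 211.4 → residual 0.1 km
  Station 2: calculated 294.1 vs reported 294.0 → residual 0.1 km
  Station 3: calculated 394.0 vs reported 393.9 → residual 0.1 km
  Station 4: calculated 238.3 vs reported 293.7 → residual 55.4 km
Station 1, Station 2, Station 3 are mutually consistent (residuals ≈ 0); Station 4 is off by 55.4 km.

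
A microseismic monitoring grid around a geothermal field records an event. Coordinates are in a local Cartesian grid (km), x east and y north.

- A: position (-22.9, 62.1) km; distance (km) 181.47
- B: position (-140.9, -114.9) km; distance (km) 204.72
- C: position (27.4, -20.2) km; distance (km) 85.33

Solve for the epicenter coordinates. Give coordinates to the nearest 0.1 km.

63.1 km east, -97.7 km north

Circle about each station: (x + 22.9)² + (y − 62.1)² = 181.47²; (x + 140.9)² + (y + 114.9)² = 204.72²; (x − 27.4)² + (y + 20.2)² = 85.33².
Subtracting pairs of circle equations eliminates x²+y² and gives linear equations (the radical axes):
-236.0 x − 354.0 y = 19695.08
100.6 x − 164.6 y = 22428.13
Solving the 2×2 system: x ≈ 63.1, y ≈ -97.7 km.
Check against A (with the unrounded x, y): √((x + 22.9)²+(y − 62.1)²) = 181.47 ≈ 181.47 km. ✓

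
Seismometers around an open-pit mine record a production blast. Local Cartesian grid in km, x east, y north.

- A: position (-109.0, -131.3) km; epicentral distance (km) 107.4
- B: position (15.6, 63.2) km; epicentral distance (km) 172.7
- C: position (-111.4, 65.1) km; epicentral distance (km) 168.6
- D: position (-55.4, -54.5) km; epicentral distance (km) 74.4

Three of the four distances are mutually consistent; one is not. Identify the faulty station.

Solve using three stations at a time. Using A, B, D (subtract circle equations pairwise → linear system) gives (x, y) ≈ (-3.9, -108.5).
Distances from that point to each station vs reported:
  A: calculated 107.5 vs reported 107.4 → residual 0.1 km
  B: calculated 172.8 vs reported 172.7 → residual 0.1 km
  C: calculated 204.2 vs reported 168.6 → residual 35.6 km
  D: calculated 74.6 vs reported 74.4 → residual 0.2 km
A, B, D are mutually consistent (residuals ≈ 0); C is off by 35.6 km.

C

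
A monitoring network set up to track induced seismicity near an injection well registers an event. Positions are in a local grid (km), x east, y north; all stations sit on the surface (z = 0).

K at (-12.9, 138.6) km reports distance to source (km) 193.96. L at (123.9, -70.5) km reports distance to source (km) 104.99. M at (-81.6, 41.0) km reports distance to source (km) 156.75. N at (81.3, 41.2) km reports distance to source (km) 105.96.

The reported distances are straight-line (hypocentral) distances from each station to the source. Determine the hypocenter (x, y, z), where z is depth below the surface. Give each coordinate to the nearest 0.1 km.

Each station gives a sphere (x−x_i)² + (y−y_i)² + z² = d_i² (stations at z=0).
Subtracting the K sphere from L and M: z² cancels, leaving linear equations in x and y:
273.6 x − 418.2 y = 27542.67
-137.4 x − 195.2 y = 2013.11
Solving: x ≈ 40.900, y ≈ -39.102 km (keep extra digits for the depth step; rounded: 40.9, -39.1).
Then from the K sphere: z² = 193.96² − (x + 12.9)² − (y − 138.6)² with x = 40.900, y = -39.102, so z ≈ 56.107 ≈ 56.1 km.
Check against N (with the unrounded solution): distance 105.97 ≈ 105.96 km. ✓

(40.9, -39.1, 56.1)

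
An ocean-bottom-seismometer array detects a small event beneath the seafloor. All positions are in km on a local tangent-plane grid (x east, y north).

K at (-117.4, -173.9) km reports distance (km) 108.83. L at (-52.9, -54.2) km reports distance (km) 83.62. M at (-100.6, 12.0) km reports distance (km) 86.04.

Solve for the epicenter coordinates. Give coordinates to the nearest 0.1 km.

x ≈ -135.6 km, y ≈ -66.6 km

Circle about each station: (x + 117.4)² + (y + 173.9)² = 108.83²; (x + 52.9)² + (y + 54.2)² = 83.62²; (x + 100.6)² + (y − 12.0)² = 86.04².
Subtracting the K equation from the L and M equations removes the quadratic terms:
129.0 x + 239.4 y = -33436.26
33.6 x + 371.8 y = -29318.52
Solving the 2×2 system: x ≈ -135.6, y ≈ -66.6 km.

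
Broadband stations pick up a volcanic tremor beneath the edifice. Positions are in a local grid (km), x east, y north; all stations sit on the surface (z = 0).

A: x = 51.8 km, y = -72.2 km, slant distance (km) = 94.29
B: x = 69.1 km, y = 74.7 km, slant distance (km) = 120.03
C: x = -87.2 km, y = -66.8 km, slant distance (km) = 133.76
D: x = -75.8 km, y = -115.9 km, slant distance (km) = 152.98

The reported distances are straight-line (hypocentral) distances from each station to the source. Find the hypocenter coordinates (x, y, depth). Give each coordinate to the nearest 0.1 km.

Each station gives a sphere (x−x_i)² + (y−y_i)² + z² = d_i² (stations at z=0).
Subtracting the A sphere from B and C: z² cancels, leaving linear equations in x and y:
34.6 x + 293.8 y = -3057.78
-278.0 x + 10.8 y = -4831.13
Solving: x ≈ 16.897, y ≈ -12.398 km (keep extra digits for the depth step; rounded: 16.9, -12.4).
Then from the A sphere: z² = 94.29² − (x − 51.8)² − (y + 72.2)² with x = 16.897, y = -12.398, so z ≈ 64.001 ≈ 64.0 km.

(16.9, -12.4, 64.0)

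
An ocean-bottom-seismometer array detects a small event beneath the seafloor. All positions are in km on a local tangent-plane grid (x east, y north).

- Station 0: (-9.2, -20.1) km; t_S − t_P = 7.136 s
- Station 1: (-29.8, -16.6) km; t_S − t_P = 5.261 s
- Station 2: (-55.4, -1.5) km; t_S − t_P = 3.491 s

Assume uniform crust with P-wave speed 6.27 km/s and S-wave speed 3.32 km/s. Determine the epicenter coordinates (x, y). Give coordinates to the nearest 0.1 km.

Distance from S−P lag: d = Δt · v_P v_S / (v_P − v_S) = Δt · (6.27·3.32)/(6.27−3.32) ≈ 7.0564·Δt.
So d_Station 0 = 50.35, d_Station 1 = 37.12, d_Station 2 = 24.63 km.
Circle about each station: (x + 9.2)² + (y + 20.1)² = 50.35²; (x + 29.8)² + (y + 16.6)² = 37.12²; (x + 55.4)² + (y + 1.5)² = 24.63².
Subtracting the Station 0 equation from the Station 1 and Station 2 equations removes the quadratic terms:
-41.2 x + 7.0 y = 1832.18
-92.4 x + 37.2 y = 4511.25
Solving the 2×2 system: x ≈ -41.3, y ≈ 18.7 km.
Check against Station 0 (with the unrounded x, y): √((x + 9.2)²+(y + 20.1)²) = 50.36 ≈ 50.35 km. ✓

-41.3 km east, 18.7 km north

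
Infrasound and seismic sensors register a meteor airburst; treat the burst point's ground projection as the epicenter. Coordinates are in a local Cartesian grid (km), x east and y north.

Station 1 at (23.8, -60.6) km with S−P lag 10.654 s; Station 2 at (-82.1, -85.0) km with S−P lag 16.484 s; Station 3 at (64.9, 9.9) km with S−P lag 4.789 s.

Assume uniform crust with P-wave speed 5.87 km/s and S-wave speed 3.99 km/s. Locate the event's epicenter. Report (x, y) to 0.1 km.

Distance from S−P lag: d = Δt · v_P v_S / (v_P − v_S) = Δt · (5.87·3.99)/(5.87−3.99) ≈ 12.4581·Δt.
So d_Station 1 = 132.73, d_Station 2 = 205.36, d_Station 3 = 59.66 km.
Circle about each station: (x − 23.8)² + (y + 60.6)² = 132.73²; (x + 82.1)² + (y + 85.0)² = 205.36²; (x − 64.9)² + (y − 9.9)² = 59.66².
Subtracting pairs of circle equations eliminates x²+y² and gives linear equations (the radical axes):
-211.8 x − 48.8 y = -14828.87
82.2 x + 141.0 y = 14129.16
Solving the 2×2 system: x ≈ 54.2, y ≈ 68.6 km.

x ≈ 54.2 km, y ≈ 68.6 km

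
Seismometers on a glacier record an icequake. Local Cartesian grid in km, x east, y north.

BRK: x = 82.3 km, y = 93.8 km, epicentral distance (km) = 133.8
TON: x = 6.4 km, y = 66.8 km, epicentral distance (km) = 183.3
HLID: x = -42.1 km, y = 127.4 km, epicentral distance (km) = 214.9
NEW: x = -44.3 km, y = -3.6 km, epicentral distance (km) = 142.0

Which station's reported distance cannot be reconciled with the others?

Solve using three stations at a time. Using BRK, HLID, NEW (subtract circle equations pairwise → linear system) gives (x, y) ≈ (93.2, -39.7).
Distances from that point to each station vs reported:
  BRK: calculated 133.9 vs reported 133.8 → residual 0.1 km
  TON: calculated 137.4 vs reported 183.3 → residual 45.9 km
  HLID: calculated 215.0 vs reported 214.9 → residual 0.1 km
  NEW: calculated 142.1 vs reported 142.0 → residual 0.1 km
BRK, HLID, NEW are mutually consistent (residuals ≈ 0); TON is off by 45.9 km.

TON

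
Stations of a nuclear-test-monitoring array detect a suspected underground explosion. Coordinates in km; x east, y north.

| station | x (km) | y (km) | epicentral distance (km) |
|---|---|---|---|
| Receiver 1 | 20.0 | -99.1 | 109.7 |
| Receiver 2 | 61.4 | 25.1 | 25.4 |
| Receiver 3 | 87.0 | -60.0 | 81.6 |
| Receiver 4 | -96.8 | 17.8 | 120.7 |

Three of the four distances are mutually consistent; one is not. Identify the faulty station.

Solve using three stations at a time. Using Receiver 1, Receiver 2, Receiver 3 (subtract circle equations pairwise → linear system) gives (x, y) ≈ (42.3, 8.3).
Distances from that point to each station vs reported:
  Receiver 1: calculated 109.7 vs reported 109.7 → residual 0.0 km
  Receiver 2: calculated 25.4 vs reported 25.4 → residual 0.0 km
  Receiver 3: calculated 81.6 vs reported 81.6 → residual 0.0 km
  Receiver 4: calculated 139.5 vs reported 120.7 → residual 18.8 km
Receiver 1, Receiver 2, Receiver 3 are mutually consistent (residuals ≈ 0); Receiver 4 is off by 18.8 km.

Receiver 4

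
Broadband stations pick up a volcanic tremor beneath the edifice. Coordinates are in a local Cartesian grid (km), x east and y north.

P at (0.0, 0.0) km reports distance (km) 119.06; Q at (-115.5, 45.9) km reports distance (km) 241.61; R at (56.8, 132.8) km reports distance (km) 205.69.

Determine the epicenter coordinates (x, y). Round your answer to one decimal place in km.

(97.1, -68.9)

Circle about each station: x² + y² = 119.06²; (x + 115.5)² + (y − 45.9)² = 241.61²; (x − 56.8)² + (y − 132.8)² = 205.69².
Subtracting the P equation from the Q and R equations removes the quadratic terms:
-231.0 x + 91.8 y = -28753.05
113.6 x + 265.6 y = -7271.01
Solving the 2×2 system: x ≈ 97.1, y ≈ -68.9 km.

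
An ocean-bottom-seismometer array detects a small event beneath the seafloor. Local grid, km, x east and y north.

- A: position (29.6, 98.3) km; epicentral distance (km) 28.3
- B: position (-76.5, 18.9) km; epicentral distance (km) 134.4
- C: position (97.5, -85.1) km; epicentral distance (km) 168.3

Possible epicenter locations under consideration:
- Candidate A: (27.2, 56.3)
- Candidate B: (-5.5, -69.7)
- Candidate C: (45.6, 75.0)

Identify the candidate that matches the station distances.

Candidate C

For each candidate, compare |candidate − station| to the reported distance:
Candidate A: residuals A 13.8, B 24.2, C 10.4 → max 24.2 km
Candidate B: residuals A 143.3, B 20.9, C 64.2 → max 143.3 km
Candidate C: residuals A 0.0, B 0.0, C 0.0 → max 0.0 km
Only Candidate C has all residuals ≈ 0.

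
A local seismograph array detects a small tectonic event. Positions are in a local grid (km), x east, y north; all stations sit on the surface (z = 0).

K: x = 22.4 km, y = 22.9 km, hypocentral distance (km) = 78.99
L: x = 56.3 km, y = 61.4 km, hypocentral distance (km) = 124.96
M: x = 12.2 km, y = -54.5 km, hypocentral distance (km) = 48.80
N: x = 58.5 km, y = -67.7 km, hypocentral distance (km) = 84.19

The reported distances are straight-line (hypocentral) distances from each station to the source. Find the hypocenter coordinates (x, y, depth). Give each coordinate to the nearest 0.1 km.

(-8.7, -37.3, 40.6)

Each station gives a sphere (x−x_i)² + (y−y_i)² + z² = d_i² (stations at z=0).
Subtracting the K sphere from L and M: z² cancels, leaving linear equations in x and y:
67.8 x + 77.0 y = -3462.10
-20.4 x − 154.8 y = 5950.90
Solving: x ≈ -8.708, y ≈ -37.295 km (keep extra digits for the depth step; rounded: -8.7, -37.3).
Then from the K sphere: z² = 78.99² − (x − 22.4)² − (y − 22.9)² with x = -8.708, y = -37.295, so z ≈ 40.599 ≈ 40.6 km.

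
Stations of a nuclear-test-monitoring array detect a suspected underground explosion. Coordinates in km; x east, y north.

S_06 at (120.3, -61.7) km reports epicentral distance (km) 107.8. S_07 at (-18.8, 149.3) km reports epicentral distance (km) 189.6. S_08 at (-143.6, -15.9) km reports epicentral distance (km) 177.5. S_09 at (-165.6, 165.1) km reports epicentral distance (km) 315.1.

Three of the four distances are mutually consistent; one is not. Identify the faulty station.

S_07

Solve using three stations at a time. Using S_06, S_08, S_09 (subtract circle equations pairwise → linear system) gives (x, y) ≈ (16.8, -91.8).
Distances from that point to each station vs reported:
  S_06: calculated 107.8 vs reported 107.8 → residual 0.0 km
  S_07: calculated 243.7 vs reported 189.6 → residual 54.1 km
  S_08: calculated 177.5 vs reported 177.5 → residual 0.0 km
  S_09: calculated 315.1 vs reported 315.1 → residual 0.0 km
S_06, S_08, S_09 are mutually consistent (residuals ≈ 0); S_07 is off by 54.1 km.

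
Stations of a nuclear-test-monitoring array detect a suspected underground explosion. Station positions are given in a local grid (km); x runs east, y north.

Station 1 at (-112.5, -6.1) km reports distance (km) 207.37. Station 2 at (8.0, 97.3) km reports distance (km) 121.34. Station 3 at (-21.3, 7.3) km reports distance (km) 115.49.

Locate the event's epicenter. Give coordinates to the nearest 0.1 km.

Circle about each station: (x + 112.5)² + (y + 6.1)² = 207.37²; (x − 8.0)² + (y − 97.3)² = 121.34²; (x + 21.3)² + (y − 7.3)² = 115.49².
Subtracting the Station 1 equation from the Station 2 and Station 3 equations removes the quadratic terms:
241.0 x + 206.8 y = 25116.75
182.4 x + 26.8 y = 17477.90
Solving the 2×2 system: x ≈ 94.1, y ≈ 11.8 km.

94.1 km east, 11.8 km north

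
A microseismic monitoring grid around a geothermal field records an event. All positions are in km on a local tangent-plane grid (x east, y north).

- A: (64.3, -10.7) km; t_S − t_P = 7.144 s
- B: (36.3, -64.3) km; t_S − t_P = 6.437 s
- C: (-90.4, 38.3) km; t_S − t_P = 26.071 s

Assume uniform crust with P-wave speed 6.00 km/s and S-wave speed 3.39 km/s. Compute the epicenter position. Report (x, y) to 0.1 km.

Distance from S−P lag: d = Δt · v_P v_S / (v_P − v_S) = Δt · (6.00·3.39)/(6.00−3.39) ≈ 7.7931·Δt.
So d_A = 55.67, d_B = 50.16, d_C = 203.17 km.
Circle about each station: (x − 64.3)² + (y + 10.7)² = 55.67²; (x − 36.3)² + (y + 64.3)² = 50.16²; (x + 90.4)² + (y − 38.3)² = 203.17².
Subtracting the A equation from the B and C equations removes the quadratic terms:
-56.0 x − 107.2 y = 1786.32
-309.4 x + 98.0 y = -32788.83
Solving the 2×2 system: x ≈ 86.4, y ≈ -61.8 km.

(86.4, -61.8)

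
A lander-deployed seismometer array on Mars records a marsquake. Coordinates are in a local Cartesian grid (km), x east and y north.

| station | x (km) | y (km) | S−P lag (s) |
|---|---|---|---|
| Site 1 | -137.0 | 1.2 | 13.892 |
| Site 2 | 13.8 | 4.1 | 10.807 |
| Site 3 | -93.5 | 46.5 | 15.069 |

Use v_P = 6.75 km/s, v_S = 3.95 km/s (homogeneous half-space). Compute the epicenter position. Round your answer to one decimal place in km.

Distance from S−P lag: d = Δt · v_P v_S / (v_P − v_S) = Δt · (6.75·3.95)/(6.75−3.95) ≈ 9.5223·Δt.
So d_Site 1 = 132.28, d_Site 2 = 102.91, d_Site 3 = 143.49 km.
Circle about each station: (x + 137.0)² + (y − 1.2)² = 132.28²; (x − 13.8)² + (y − 4.1)² = 102.91²; (x + 93.5)² + (y − 46.5)² = 143.49².
Subtracting the Site 1 equation from the Site 2 and Site 3 equations removes the quadratic terms:
301.6 x + 5.8 y = -11655.66
87.0 x + 90.6 y = -10957.32
Solving the 2×2 system: x ≈ -37.0, y ≈ -85.4 km.

x ≈ -37.0 km, y ≈ -85.4 km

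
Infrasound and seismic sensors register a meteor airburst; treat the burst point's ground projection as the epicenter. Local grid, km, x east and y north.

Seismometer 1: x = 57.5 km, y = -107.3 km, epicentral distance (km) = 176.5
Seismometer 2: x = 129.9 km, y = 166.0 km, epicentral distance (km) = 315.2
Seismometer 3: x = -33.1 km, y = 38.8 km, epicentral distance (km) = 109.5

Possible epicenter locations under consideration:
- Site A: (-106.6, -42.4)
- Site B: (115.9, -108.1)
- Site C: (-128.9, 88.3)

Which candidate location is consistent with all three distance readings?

For each candidate, compare |candidate − station| to the reported distance:
Site A: residuals Seismometer 1 0.0, Seismometer 2 0.0, Seismometer 3 0.0 → max 0.0 km
Site B: residuals Seismometer 1 118.1, Seismometer 2 40.7, Seismometer 3 99.7 → max 118.1 km
Site C: residuals Seismometer 1 93.7, Seismometer 2 45.0, Seismometer 3 1.7 → max 93.7 km
Only Site A has all residuals ≈ 0.

Site A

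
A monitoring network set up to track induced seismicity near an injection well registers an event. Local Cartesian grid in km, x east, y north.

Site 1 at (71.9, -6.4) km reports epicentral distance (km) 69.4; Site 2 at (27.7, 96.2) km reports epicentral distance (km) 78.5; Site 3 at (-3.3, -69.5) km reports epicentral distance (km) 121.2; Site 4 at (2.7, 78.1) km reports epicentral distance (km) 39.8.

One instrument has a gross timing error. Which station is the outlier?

Site 2

Solve using three stations at a time. Using Site 1, Site 3, Site 4 (subtract circle equations pairwise → linear system) gives (x, y) ≈ (28.2, 47.5).
Distances from that point to each station vs reported:
  Site 1: calculated 69.4 vs reported 69.4 → residual 0.0 km
  Site 2: calculated 48.7 vs reported 78.5 → residual 29.8 km
  Site 3: calculated 121.2 vs reported 121.2 → residual 0.0 km
  Site 4: calculated 39.8 vs reported 39.8 → residual 0.0 km
Site 1, Site 3, Site 4 are mutually consistent (residuals ≈ 0); Site 2 is off by 29.8 km.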